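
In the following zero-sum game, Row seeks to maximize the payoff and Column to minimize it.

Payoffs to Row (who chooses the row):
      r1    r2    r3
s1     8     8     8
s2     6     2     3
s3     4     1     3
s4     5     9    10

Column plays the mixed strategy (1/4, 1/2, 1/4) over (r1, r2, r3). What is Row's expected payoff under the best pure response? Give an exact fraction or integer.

33/4

s1: (8)·(1/4) + (8)·(1/2) + (8)·(1/4) = 8.
s2: (6)·(1/4) + (2)·(1/2) + (3)·(1/4) = 13/4.
s3: (4)·(1/4) + (1)·(1/2) + (3)·(1/4) = 9/4.
s4: (5)·(1/4) + (9)·(1/2) + (10)·(1/4) = 33/4.
The best pure response is s4 with expected payoff 33/4.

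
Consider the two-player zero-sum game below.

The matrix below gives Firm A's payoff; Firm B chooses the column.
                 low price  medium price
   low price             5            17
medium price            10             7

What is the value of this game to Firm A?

9

Row minima are 5 and 7, so Firm A's maximin is 7; column maxima are 10 and 17, so Firm B's minimax is 10. These differ, so the equilibrium is in mixed strategies.
Let Firm A play low price with probability p. Firm B is indifferent when 5p + 10(1−p) = 17p + 7(1−p), giving p = 1/5.
Let Firm B play low price with probability q. Firm A is indifferent when 5q + 17(1−q) = 10q + 7(1−q), giving q = 2/3.
The value is 5·(2/3) + (17)·(1/3) = 9.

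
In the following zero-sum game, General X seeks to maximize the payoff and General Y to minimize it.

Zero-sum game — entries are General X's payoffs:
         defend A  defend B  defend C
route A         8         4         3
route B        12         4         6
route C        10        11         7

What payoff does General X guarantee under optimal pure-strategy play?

Row minima: 3, 4, 7 → General X's maximin is 7.
Column maxima: 12, 11, 7 → General Y's minimax is 7.
They coincide at (route C, defend C), so the value is 7.

7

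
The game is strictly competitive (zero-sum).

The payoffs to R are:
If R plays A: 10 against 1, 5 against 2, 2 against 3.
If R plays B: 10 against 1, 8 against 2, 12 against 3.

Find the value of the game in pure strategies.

Row minima: 2, 8 → R's maximin is 8.
Column maxima: 10, 8, 12 → C's minimax is 8.
They coincide at (B, 2), so the value is 8.

8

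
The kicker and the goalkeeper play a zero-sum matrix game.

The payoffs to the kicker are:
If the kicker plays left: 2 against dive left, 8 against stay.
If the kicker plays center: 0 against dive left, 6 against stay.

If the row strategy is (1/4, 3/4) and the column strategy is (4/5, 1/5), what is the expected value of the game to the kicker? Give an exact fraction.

Against (4/5, 1/5), each row's expected payoff is left: 16/5; center: 6/5.
Taking the (1/4, 3/4)-weighted average: (1/4)·(16/5) + (3/4)·(6/5) = 17/10.

17/10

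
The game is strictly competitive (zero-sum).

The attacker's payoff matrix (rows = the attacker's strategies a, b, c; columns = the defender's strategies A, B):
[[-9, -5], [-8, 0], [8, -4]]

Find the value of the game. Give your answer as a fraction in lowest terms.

-8/5

Row a is strictly dominated by row b, so the attacker never plays it.
The remaining 2×2 game on (b, c) × (A, B) has no saddle point. Let the attacker play b with probability p; indifference gives −8p + 8(1−p) = −4(1−p), so p = 3/5.
Similarly the defender's optimal q on A is 1/5, and the value is -8·(1/5) + (0)·(4/5) = -8/5.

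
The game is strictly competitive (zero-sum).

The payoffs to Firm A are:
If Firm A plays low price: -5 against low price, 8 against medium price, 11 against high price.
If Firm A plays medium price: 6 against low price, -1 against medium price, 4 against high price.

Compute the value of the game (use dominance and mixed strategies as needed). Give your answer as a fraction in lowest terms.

Column high price is strictly dominated by medium price for Firm B (it gives Firm A more in every row).
The remaining 2×2 game on (low price, medium price) × (low price, medium price) has no saddle point. Let Firm A play low price with probability p; indifference gives −5p + 6(1−p) = 8p − (1−p), so p = 7/20.
Similarly Firm B's optimal q on low price is 9/20, and the value is -5·(9/20) + (8)·(11/20) = 43/20.

43/20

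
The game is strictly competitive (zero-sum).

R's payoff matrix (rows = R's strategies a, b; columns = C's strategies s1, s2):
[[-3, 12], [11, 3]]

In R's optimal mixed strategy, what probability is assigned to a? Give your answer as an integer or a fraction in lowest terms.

8/23

Row minima are -3 and 3, so R's maximin is 3; column maxima are 11 and 12, so C's minimax is 11. These differ, so the equilibrium is in mixed strategies.
Let R play a with probability p. C is indifferent when −3p + 11(1−p) = 12p + 3(1−p), giving p = 8/23.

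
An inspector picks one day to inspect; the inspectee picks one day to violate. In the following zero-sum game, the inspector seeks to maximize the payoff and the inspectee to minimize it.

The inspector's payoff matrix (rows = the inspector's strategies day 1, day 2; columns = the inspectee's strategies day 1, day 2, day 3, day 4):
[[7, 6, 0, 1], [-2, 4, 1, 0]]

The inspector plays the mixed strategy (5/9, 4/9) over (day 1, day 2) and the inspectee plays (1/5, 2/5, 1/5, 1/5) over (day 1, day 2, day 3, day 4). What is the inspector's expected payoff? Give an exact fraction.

128/45

Against (1/5, 2/5, 1/5, 1/5), each row's expected payoff is day 1: 4; day 2: 7/5.
Taking the (5/9, 4/9)-weighted average: (5/9)·(4) + (4/9)·(7/5) = 128/45.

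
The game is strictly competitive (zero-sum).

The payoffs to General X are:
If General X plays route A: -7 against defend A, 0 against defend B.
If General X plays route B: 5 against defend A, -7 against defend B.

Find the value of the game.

Row minima are -7 and -7, so General X's maximin is -7; column maxima are 5 and 0, so General Y's minimax is 0. These differ, so the equilibrium is in mixed strategies.
Let General X play route A with probability p. General Y is indifferent when −7p + 5(1−p) = −7(1−p), giving p = 12/19.
Let General Y play defend A with probability q. General X is indifferent when −7q = 5q − 7(1−q), giving q = 7/19.
The value is -7·(7/19) + (0)·(12/19) = -49/19.

-49/19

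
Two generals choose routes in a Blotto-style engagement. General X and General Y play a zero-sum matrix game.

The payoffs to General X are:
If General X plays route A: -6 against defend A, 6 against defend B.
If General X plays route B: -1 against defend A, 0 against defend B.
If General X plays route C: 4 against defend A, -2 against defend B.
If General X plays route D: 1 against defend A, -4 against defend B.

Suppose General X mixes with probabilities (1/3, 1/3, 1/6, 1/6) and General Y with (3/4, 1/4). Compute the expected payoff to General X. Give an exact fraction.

-7/8

Against (3/4, 1/4), each row's expected payoff is route A: -3; route B: -3/4; route C: 5/2; route D: -1/4.
Taking the (1/3, 1/3, 1/6, 1/6)-weighted average: (1/3)·(-3) + (1/3)·(-3/4) + (1/6)·(5/2) + (1/6)·(-1/4) = -7/8.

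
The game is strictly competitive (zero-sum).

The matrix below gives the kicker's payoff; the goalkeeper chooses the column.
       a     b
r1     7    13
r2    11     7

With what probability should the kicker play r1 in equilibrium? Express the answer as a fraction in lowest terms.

2/5

Row minima are 7 and 7, so the kicker's maximin is 7; column maxima are 11 and 13, so the goalkeeper's minimax is 11. These differ, so the equilibrium is in mixed strategies.
Let the kicker play r1 with probability p. The goalkeeper is indifferent when 7p + 11(1−p) = 13p + 7(1−p), giving p = 2/5.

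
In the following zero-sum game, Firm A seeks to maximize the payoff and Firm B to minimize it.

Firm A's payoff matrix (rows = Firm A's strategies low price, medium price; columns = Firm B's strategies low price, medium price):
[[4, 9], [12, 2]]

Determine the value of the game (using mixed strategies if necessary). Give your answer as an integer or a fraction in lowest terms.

20/3

Row minima are 4 and 2, so Firm A's maximin is 4; column maxima are 12 and 9, so Firm B's minimax is 9. These differ, so the equilibrium is in mixed strategies.
Let Firm A play low price with probability p. Firm B is indifferent when 4p + 12(1−p) = 9p + 2(1−p), giving p = 2/3.
Let Firm B play low price with probability q. Firm A is indifferent when 4q + 9(1−q) = 12q + 2(1−q), giving q = 7/15.
The value is 4·(7/15) + (9)·(8/15) = 20/3.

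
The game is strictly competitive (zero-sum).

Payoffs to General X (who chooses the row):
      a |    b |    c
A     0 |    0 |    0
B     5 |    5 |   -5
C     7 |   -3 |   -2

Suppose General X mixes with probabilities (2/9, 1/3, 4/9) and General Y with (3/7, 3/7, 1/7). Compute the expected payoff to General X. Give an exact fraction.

115/63

Against (3/7, 3/7, 1/7), each row's expected payoff is A: 0; B: 25/7; C: 10/7.
Taking the (2/9, 1/3, 4/9)-weighted average: (2/9)·(0) + (1/3)·(25/7) + (4/9)·(10/7) = 115/63.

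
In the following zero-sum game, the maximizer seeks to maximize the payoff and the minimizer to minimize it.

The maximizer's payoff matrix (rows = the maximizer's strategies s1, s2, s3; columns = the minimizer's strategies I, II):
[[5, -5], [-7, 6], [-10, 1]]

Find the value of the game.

-5/23

Row s3 is strictly dominated by row s2, so the maximizer never plays it.
The remaining 2×2 game on (s1, s2) × (I, II) has no saddle point. Let the maximizer play s1 with probability p; indifference gives 5p − 7(1−p) = −5p + 6(1−p), so p = 13/23.
Similarly the minimizer's optimal q on I is 11/23, and the value is 5·(11/23) + (-5)·(12/23) = -5/23.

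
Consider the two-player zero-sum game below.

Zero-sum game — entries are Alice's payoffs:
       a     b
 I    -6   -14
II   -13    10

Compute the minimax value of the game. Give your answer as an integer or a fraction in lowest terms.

-242/31

Row minima are -14 and -13, so Alice's maximin is -13; column maxima are -6 and 10, so Bob's minimax is -6. These differ, so the equilibrium is in mixed strategies.
Let Alice play I with probability p. Bob is indifferent when −6p − 13(1−p) = −14p + 10(1−p), giving p = 23/31.
Let Bob play a with probability q. Alice is indifferent when −6q − 14(1−q) = −13q + 10(1−q), giving q = 24/31.
The value is -6·(24/31) + (-14)·(7/31) = -242/31.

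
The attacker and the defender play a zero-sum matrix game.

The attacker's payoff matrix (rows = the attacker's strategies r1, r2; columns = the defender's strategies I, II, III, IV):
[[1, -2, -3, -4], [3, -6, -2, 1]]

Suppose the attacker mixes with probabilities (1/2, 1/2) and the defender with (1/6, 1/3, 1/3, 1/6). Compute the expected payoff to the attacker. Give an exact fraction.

-25/12

Against (1/6, 1/3, 1/3, 1/6), each row's expected payoff is r1: -13/6; r2: -2.
Taking the (1/2, 1/2)-weighted average: (1/2)·(-13/6) + (1/2)·(-2) = -25/12.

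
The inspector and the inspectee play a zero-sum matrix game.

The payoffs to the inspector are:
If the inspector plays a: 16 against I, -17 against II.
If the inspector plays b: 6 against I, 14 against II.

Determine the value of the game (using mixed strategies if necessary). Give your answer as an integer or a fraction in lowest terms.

Row minima are -17 and 6, so the inspector's maximin is 6; column maxima are 16 and 14, so the inspectee's minimax is 14. These differ, so the equilibrium is in mixed strategies.
Let the inspector play a with probability p. The inspectee is indifferent when 16p + 6(1−p) = −17p + 14(1−p), giving p = 8/41.
Let the inspectee play I with probability q. The inspector is indifferent when 16q − 17(1−q) = 6q + 14(1−q), giving q = 31/41.
The value is 16·(31/41) + (-17)·(10/41) = 326/41.

326/41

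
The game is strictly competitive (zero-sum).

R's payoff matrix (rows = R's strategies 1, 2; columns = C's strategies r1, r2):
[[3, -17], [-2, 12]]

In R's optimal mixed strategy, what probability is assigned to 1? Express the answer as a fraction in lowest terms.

Row minima are -17 and -2, so R's maximin is -2; column maxima are 3 and 12, so C's minimax is 3. These differ, so the equilibrium is in mixed strategies.
Let R play 1 with probability p. C is indifferent when 3p − 2(1−p) = −17p + 12(1−p), giving p = 7/17.

7/17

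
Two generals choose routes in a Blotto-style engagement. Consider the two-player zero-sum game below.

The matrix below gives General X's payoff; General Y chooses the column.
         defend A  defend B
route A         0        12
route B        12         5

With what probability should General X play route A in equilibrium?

7/19

Row minima are 0 and 5, so General X's maximin is 5; column maxima are 12 and 12, so General Y's minimax is 12. These differ, so the equilibrium is in mixed strategies.
Let General X play route A with probability p. General Y is indifferent when 12(1−p) = 12p + 5(1−p), giving p = 7/19.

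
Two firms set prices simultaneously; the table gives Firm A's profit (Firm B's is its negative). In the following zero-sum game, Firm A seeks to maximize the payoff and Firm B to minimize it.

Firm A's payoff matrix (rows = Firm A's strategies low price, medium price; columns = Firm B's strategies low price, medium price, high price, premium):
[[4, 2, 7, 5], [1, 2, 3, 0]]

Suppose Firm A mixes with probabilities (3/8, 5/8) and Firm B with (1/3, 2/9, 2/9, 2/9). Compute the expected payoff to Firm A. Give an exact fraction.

185/72

Against (1/3, 2/9, 2/9, 2/9), each row's expected payoff is low price: 40/9; medium price: 13/9.
Taking the (3/8, 5/8)-weighted average: (3/8)·(40/9) + (5/8)·(13/9) = 185/72.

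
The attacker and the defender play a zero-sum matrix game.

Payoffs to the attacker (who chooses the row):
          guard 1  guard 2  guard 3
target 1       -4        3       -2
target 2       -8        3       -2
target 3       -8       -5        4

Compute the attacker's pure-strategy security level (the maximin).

The worst-case payoff for each row is target 1: -4, target 2: -8, target 3: -8.
The best of these is -4.

-4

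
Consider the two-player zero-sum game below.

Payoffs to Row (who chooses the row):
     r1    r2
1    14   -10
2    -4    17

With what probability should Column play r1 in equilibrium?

3/5

Row minima are -10 and -4, so Row's maximin is -4; column maxima are 14 and 17, so Column's minimax is 14. These differ, so the equilibrium is in mixed strategies.
Let Column play r1 with probability q. Row is indifferent when 14q − 10(1−q) = −4q + 17(1−q), giving q = 3/5.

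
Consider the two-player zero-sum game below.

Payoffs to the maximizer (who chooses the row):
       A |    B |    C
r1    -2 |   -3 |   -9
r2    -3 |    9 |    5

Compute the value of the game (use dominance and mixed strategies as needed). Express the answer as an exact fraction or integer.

-37/15

Column B is strictly dominated by C for the minimizer (it gives the maximizer more in every row).
The remaining 2×2 game on (r1, r2) × (A, C) has no saddle point. Let the maximizer play r1 with probability p; indifference gives −2p − 3(1−p) = −9p + 5(1−p), so p = 8/15.
Similarly the minimizer's optimal q on A is 14/15, and the value is -2·(14/15) + (-9)·(1/15) = -37/15.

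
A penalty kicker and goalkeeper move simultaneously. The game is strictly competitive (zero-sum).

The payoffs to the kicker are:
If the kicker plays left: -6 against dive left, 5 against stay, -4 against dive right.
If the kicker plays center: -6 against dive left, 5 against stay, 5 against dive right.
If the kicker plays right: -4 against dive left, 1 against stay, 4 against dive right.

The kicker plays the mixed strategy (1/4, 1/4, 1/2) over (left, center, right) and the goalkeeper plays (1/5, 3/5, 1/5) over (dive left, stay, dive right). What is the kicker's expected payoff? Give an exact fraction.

5/4

Against (1/5, 3/5, 1/5), each row's expected payoff is left: 1; center: 14/5; right: 3/5.
Taking the (1/4, 1/4, 1/2)-weighted average: (1/4)·(1) + (1/4)·(14/5) + (1/2)·(3/5) = 5/4.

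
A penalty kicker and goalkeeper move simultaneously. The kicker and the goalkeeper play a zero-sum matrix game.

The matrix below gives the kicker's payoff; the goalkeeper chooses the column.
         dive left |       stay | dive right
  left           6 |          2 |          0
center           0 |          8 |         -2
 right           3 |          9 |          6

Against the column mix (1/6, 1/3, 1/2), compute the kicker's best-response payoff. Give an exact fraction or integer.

left: (6)·(1/6) + (2)·(1/3) + (0)·(1/2) = 5/3.
center: (0)·(1/6) + (8)·(1/3) + (-2)·(1/2) = 5/3.
right: (3)·(1/6) + (9)·(1/3) + (6)·(1/2) = 13/2.
The best pure response is right with expected payoff 13/2.

13/2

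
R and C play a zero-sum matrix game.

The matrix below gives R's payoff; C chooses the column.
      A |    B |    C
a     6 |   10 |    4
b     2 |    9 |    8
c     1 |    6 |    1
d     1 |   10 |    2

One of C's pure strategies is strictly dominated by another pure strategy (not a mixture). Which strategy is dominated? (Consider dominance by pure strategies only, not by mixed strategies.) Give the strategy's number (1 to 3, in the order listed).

C prefers columns that give R less. Compare B with A: 6 < 10, 2 < 9, 1 < 6, 1 < 10.
So A strictly dominates B for C; B is strictly dominated.

2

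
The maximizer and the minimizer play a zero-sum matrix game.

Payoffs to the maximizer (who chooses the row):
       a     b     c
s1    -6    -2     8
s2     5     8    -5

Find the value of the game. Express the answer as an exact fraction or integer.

Column b is strictly dominated by a for the minimizer (it gives the maximizer more in every row).
The remaining 2×2 game on (s1, s2) × (a, c) has no saddle point. Let the maximizer play s1 with probability p; indifference gives −6p + 5(1−p) = 8p − 5(1−p), so p = 5/12.
Similarly the minimizer's optimal q on a is 13/24, and the value is -6·(13/24) + (8)·(11/24) = 5/12.

5/12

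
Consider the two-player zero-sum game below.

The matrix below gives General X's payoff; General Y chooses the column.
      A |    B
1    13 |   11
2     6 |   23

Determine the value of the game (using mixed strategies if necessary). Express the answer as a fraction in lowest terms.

233/19

Row minima are 11 and 6, so General X's maximin is 11; column maxima are 13 and 23, so General Y's minimax is 13. These differ, so the equilibrium is in mixed strategies.
Let General X play 1 with probability p. General Y is indifferent when 13p + 6(1−p) = 11p + 23(1−p), giving p = 17/19.
Let General Y play A with probability q. General X is indifferent when 13q + 11(1−q) = 6q + 23(1−q), giving q = 12/19.
The value is 13·(12/19) + (11)·(7/19) = 233/19.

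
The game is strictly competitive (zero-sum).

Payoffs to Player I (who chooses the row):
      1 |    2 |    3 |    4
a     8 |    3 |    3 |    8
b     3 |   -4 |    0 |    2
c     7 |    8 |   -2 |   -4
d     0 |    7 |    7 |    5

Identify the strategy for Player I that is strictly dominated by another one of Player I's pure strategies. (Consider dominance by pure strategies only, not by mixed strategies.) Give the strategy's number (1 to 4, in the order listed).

Compare b with a: 8 > 3, 3 > -4, 3 > 0, 8 > 2.
So a strictly dominates b for Player I; b is strictly dominated.

2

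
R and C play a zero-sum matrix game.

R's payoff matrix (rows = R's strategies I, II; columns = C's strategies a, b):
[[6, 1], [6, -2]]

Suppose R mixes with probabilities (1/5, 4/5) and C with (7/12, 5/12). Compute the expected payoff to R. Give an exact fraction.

Against (7/12, 5/12), each row's expected payoff is I: 47/12; II: 8/3.
Taking the (1/5, 4/5)-weighted average: (1/5)·(47/12) + (4/5)·(8/3) = 35/12.

35/12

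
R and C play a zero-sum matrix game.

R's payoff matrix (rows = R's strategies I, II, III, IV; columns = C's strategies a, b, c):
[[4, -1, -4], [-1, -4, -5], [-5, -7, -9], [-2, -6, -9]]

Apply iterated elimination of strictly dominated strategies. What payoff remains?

Row III is strictly dominated by row I (4>-5, -1>-7, -4>-9); eliminate III.
Column b is strictly dominated by c for C (-4<-1, -5<-4, -9<-6); eliminate b.
Column a is strictly dominated by c for C (-4<4, -5<-1, -9<-2); eliminate a.
Row II is strictly dominated by row I (-4>-5); eliminate II.
Row IV is strictly dominated by row I (-4>-9); eliminate IV.
Only (I, c) remains, with payoff -4.

-4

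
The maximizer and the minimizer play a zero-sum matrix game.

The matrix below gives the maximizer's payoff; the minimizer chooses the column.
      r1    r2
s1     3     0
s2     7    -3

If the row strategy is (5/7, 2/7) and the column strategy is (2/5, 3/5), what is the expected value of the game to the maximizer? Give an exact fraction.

Against (2/5, 3/5), each row's expected payoff is s1: 6/5; s2: 1.
Taking the (5/7, 2/7)-weighted average: (5/7)·(6/5) + (2/7)·(1) = 8/7.

8/7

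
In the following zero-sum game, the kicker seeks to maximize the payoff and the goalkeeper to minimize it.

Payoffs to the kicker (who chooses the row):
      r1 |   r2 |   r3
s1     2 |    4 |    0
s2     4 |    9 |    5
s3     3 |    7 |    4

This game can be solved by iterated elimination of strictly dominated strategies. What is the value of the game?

Column r2 is strictly dominated by r1 for the goalkeeper (2<4, 4<9, 3<7); eliminate r2.
Row s3 is strictly dominated by row s2 (4>3, 5>4); eliminate s3.
Row s1 is strictly dominated by row s2 (4>2, 5>0); eliminate s1.
Column r3 is strictly dominated by r1 for the goalkeeper (4<5); eliminate r3.
Only (s2, r1) remains, with payoff 4.

4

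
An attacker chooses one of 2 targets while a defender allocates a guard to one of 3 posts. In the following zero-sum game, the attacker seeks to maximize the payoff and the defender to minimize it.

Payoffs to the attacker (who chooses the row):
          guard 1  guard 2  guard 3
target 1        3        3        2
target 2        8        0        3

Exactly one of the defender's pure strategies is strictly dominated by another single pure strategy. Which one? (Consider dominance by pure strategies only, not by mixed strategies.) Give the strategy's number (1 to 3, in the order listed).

1

The defender prefers columns that give the attacker less. Compare guard 1 with guard 3: 2 < 3, 3 < 8.
So guard 3 strictly dominates guard 1 for the defender; guard 1 is strictly dominated.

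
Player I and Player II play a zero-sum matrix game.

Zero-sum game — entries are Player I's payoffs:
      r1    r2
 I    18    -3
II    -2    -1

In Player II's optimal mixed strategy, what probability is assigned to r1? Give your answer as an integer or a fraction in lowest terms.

Row minima are -3 and -2, so Player I's maximin is -2; column maxima are 18 and -1, so Player II's minimax is -1. These differ, so the equilibrium is in mixed strategies.
Let Player II play r1 with probability q. Player I is indifferent when 18q − 3(1−q) = −2q − (1−q), giving q = 1/11.

1/11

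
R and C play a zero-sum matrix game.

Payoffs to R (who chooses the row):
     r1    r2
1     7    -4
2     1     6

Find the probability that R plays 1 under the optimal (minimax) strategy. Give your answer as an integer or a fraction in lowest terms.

Row minima are -4 and 1, so R's maximin is 1; column maxima are 7 and 6, so C's minimax is 6. These differ, so the equilibrium is in mixed strategies.
Let R play 1 with probability p. C is indifferent when 7p + (1−p) = −4p + 6(1−p), giving p = 5/16.

5/16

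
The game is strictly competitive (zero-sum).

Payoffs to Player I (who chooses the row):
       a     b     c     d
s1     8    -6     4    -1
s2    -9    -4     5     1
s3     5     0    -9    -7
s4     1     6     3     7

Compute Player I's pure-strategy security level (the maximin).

1

The worst-case payoff for each row is s1: -6, s2: -9, s3: -9, s4: 1.
The best of these is 1.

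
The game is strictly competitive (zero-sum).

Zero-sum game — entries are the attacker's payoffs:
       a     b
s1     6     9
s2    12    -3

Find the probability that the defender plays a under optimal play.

Row minima are 6 and -3, so the attacker's maximin is 6; column maxima are 12 and 9, so the defender's minimax is 9. These differ, so the equilibrium is in mixed strategies.
Let the defender play a with probability q. The attacker is indifferent when 6q + 9(1−q) = 12q − 3(1−q), giving q = 2/3.

2/3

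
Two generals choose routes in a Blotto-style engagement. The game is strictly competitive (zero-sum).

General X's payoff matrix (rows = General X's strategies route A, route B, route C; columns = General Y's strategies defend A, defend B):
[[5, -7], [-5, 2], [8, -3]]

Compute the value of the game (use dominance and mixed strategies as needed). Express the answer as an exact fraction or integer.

Row route A is strictly dominated by row route C, so General X never plays it.
The remaining 2×2 game on (route B, route C) × (defend A, defend B) has no saddle point. Let General X play route B with probability p; indifference gives −5p + 8(1−p) = 2p − 3(1−p), so p = 11/18.
Similarly General Y's optimal q on defend A is 5/18, and the value is -5·(5/18) + (2)·(13/18) = 1/18.

1/18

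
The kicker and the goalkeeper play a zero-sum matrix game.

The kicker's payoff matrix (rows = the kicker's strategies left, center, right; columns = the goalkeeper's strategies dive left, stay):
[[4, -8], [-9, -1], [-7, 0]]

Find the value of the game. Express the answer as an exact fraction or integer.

-56/19

Row center is strictly dominated by row right, so the kicker never plays it.
The remaining 2×2 game on (left, right) × (dive left, stay) has no saddle point. Let the kicker play left with probability p; indifference gives 4p − 7(1−p) = −8p, so p = 7/19.
Similarly the goalkeeper's optimal q on dive left is 8/19, and the value is 4·(8/19) + (-8)·(11/19) = -56/19.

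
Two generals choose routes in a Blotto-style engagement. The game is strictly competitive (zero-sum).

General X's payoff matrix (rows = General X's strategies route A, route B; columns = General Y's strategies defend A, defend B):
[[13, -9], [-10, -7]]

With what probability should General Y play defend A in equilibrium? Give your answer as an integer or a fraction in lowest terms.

2/25

Row minima are -9 and -10, so General X's maximin is -9; column maxima are 13 and -7, so General Y's minimax is -7. These differ, so the equilibrium is in mixed strategies.
Let General Y play defend A with probability q. General X is indifferent when 13q − 9(1−q) = −10q − 7(1−q), giving q = 2/25.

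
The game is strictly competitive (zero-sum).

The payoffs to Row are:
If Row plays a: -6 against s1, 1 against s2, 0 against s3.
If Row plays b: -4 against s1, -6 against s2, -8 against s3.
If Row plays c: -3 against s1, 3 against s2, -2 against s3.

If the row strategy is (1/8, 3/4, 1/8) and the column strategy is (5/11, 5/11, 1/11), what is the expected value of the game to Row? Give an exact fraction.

Against (5/11, 5/11, 1/11), each row's expected payoff is a: -25/11; b: -58/11; c: -2/11.
Taking the (1/8, 3/4, 1/8)-weighted average: (1/8)·(-25/11) + (3/4)·(-58/11) + (1/8)·(-2/11) = -375/88.

-375/88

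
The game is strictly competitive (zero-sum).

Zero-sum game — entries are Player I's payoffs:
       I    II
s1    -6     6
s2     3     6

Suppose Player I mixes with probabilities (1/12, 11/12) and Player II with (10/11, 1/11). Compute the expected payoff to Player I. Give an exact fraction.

Against (10/11, 1/11), each row's expected payoff is s1: -54/11; s2: 36/11.
Taking the (1/12, 11/12)-weighted average: (1/12)·(-54/11) + (11/12)·(36/11) = 57/22.

57/22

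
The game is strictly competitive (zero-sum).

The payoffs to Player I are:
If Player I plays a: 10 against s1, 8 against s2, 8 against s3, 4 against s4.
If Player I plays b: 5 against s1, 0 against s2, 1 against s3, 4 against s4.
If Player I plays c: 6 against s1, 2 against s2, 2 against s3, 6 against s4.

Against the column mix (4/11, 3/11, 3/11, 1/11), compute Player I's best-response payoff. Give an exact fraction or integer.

a: (10)·(4/11) + (8)·(3/11) + (8)·(3/11) + (4)·(1/11) = 92/11.
b: (5)·(4/11) + (0)·(3/11) + (1)·(3/11) + (4)·(1/11) = 27/11.
c: (6)·(4/11) + (2)·(3/11) + (2)·(3/11) + (6)·(1/11) = 42/11.
The best pure response is a with expected payoff 92/11.

92/11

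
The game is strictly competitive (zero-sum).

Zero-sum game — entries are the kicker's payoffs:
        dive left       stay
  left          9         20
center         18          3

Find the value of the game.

333/26

Row minima are 9 and 3, so the kicker's maximin is 9; column maxima are 18 and 20, so the goalkeeper's minimax is 18. These differ, so the equilibrium is in mixed strategies.
Let the kicker play left with probability p. The goalkeeper is indifferent when 9p + 18(1−p) = 20p + 3(1−p), giving p = 15/26.
Let the goalkeeper play dive left with probability q. The kicker is indifferent when 9q + 20(1−q) = 18q + 3(1−q), giving q = 17/26.
The value is 9·(17/26) + (20)·(9/26) = 333/26.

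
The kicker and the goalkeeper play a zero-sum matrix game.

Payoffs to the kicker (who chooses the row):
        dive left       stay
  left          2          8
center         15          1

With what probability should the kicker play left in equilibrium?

Row minima are 2 and 1, so the kicker's maximin is 2; column maxima are 15 and 8, so the goalkeeper's minimax is 8. These differ, so the equilibrium is in mixed strategies.
Let the kicker play left with probability p. The goalkeeper is indifferent when 2p + 15(1−p) = 8p + (1−p), giving p = 7/10.

7/10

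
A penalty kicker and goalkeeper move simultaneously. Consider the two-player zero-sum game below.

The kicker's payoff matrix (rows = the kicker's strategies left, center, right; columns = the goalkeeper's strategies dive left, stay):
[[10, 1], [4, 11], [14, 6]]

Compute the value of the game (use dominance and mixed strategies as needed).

26/3

Row left is strictly dominated by row right, so the kicker never plays it.
The remaining 2×2 game on (center, right) × (dive left, stay) has no saddle point. Let the kicker play center with probability p; indifference gives 4p + 14(1−p) = 11p + 6(1−p), so p = 8/15.
Similarly the goalkeeper's optimal q on dive left is 1/3, and the value is 4·(1/3) + (11)·(2/3) = 26/3.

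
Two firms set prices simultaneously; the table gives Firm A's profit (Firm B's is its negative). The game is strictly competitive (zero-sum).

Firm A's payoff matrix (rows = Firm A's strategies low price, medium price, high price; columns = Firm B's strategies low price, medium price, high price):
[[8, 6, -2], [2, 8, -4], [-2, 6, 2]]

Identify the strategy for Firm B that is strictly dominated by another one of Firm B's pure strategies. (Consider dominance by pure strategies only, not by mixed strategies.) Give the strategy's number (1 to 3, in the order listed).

2

Firm B prefers columns that give Firm A less. Compare medium price with high price: -2 < 6, -4 < 8, 2 < 6.
So high price strictly dominates medium price for Firm B; medium price is strictly dominated.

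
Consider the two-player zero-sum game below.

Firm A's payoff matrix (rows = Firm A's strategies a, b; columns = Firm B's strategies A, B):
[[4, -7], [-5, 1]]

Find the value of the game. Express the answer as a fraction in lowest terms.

Row minima are -7 and -5, so Firm A's maximin is -5; column maxima are 4 and 1, so Firm B's minimax is 1. These differ, so the equilibrium is in mixed strategies.
Let Firm A play a with probability p. Firm B is indifferent when 4p − 5(1−p) = −7p + (1−p), giving p = 6/17.
Let Firm B play A with probability q. Firm A is indifferent when 4q − 7(1−q) = −5q + (1−q), giving q = 8/17.
The value is 4·(8/17) + (-7)·(9/17) = -31/17.

-31/17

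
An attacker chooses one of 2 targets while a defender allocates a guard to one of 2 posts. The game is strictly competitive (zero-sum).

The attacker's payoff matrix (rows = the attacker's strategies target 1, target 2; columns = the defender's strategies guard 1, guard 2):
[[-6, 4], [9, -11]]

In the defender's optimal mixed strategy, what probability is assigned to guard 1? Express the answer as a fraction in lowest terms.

1/2

Row minima are -6 and -11, so the attacker's maximin is -6; column maxima are 9 and 4, so the defender's minimax is 4. These differ, so the equilibrium is in mixed strategies.
Let the defender play guard 1 with probability q. The attacker is indifferent when −6q + 4(1−q) = 9q − 11(1−q), giving q = 1/2.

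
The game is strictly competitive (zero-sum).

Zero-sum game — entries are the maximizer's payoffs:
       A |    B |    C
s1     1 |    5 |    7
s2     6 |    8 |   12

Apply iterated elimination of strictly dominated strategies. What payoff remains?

6

Row s1 is strictly dominated by row s2 (6>1, 8>5, 12>7); eliminate s1.
Column B is strictly dominated by A for the minimizer (6<8); eliminate B.
Column C is strictly dominated by A for the minimizer (6<12); eliminate C.
Only (s2, A) remains, with payoff 6.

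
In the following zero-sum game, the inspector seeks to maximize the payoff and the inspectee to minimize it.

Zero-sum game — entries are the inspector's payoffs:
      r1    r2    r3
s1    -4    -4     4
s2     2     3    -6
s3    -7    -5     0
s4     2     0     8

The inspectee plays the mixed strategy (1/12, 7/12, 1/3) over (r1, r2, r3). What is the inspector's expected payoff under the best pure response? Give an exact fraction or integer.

s1: (-4)·(1/12) + (-4)·(7/12) + (4)·(1/3) = -4/3.
s2: (2)·(1/12) + (3)·(7/12) + (-6)·(1/3) = -1/12.
s3: (-7)·(1/12) + (-5)·(7/12) + (0)·(1/3) = -7/2.
s4: (2)·(1/12) + (0)·(7/12) + (8)·(1/3) = 17/6.
The best pure response is s4 with expected payoff 17/6.

17/6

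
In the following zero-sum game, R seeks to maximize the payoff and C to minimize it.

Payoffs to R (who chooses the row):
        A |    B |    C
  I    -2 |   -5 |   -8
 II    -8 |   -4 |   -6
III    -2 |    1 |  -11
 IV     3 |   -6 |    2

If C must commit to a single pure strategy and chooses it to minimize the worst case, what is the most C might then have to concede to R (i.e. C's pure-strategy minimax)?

The worst case (largest entry) in each column is A: 3, B: 1, C: 2.
The best (smallest) of these is 1.

1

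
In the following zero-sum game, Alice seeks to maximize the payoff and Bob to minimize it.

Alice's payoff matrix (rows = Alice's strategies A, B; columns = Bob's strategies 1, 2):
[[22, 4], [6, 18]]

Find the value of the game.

62/5

Row minima are 4 and 6, so Alice's maximin is 6; column maxima are 22 and 18, so Bob's minimax is 18. These differ, so the equilibrium is in mixed strategies.
Let Alice play A with probability p. Bob is indifferent when 22p + 6(1−p) = 4p + 18(1−p), giving p = 2/5.
Let Bob play 1 with probability q. Alice is indifferent when 22q + 4(1−q) = 6q + 18(1−q), giving q = 7/15.
The value is 22·(7/15) + (4)·(8/15) = 62/5.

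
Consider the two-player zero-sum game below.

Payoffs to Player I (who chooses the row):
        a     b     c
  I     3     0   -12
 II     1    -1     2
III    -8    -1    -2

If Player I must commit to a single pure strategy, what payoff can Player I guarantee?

-1

The worst-case payoff for each row is I: -12, II: -1, III: -8.
The best of these is -1.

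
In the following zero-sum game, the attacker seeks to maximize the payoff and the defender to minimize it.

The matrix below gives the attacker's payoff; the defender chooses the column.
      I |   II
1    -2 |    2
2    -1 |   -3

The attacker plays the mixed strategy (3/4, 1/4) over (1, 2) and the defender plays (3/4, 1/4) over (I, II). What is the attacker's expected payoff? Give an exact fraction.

-9/8

Against (3/4, 1/4), each row's expected payoff is 1: -1; 2: -3/2.
Taking the (3/4, 1/4)-weighted average: (3/4)·(-1) + (1/4)·(-3/2) = -9/8.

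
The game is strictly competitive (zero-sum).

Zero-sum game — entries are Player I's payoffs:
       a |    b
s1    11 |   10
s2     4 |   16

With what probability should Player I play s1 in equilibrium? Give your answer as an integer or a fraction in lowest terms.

12/13

Row minima are 10 and 4, so Player I's maximin is 10; column maxima are 11 and 16, so Player II's minimax is 11. These differ, so the equilibrium is in mixed strategies.
Let Player I play s1 with probability p. Player II is indifferent when 11p + 4(1−p) = 10p + 16(1−p), giving p = 12/13.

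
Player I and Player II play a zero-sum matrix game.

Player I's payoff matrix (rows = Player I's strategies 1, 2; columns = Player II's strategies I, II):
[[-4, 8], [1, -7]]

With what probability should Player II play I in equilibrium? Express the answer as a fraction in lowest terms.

3/4

Row minima are -4 and -7, so Player I's maximin is -4; column maxima are 1 and 8, so Player II's minimax is 1. These differ, so the equilibrium is in mixed strategies.
Let Player II play I with probability q. Player I is indifferent when −4q + 8(1−q) = q − 7(1−q), giving q = 3/4.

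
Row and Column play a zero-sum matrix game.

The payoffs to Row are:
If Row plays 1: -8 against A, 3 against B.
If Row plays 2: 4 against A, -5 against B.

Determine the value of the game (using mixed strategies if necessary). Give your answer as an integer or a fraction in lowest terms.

Row minima are -8 and -5, so Row's maximin is -5; column maxima are 4 and 3, so Column's minimax is 3. These differ, so the equilibrium is in mixed strategies.
Let Row play 1 with probability p. Column is indifferent when −8p + 4(1−p) = 3p − 5(1−p), giving p = 9/20.
Let Column play A with probability q. Row is indifferent when −8q + 3(1−q) = 4q − 5(1−q), giving q = 2/5.
The value is -8·(2/5) + (3)·(3/5) = -7/5.

-7/5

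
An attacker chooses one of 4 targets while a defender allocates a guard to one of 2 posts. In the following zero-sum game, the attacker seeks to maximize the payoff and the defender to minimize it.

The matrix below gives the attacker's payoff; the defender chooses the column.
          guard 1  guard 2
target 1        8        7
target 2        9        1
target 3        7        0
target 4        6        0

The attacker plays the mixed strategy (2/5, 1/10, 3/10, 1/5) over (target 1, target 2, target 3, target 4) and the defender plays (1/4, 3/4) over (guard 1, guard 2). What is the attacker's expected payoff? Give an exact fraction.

Against (1/4, 3/4), each row's expected payoff is target 1: 29/4; target 2: 3; target 3: 7/4; target 4: 3/2.
Taking the (2/5, 1/10, 3/10, 1/5)-weighted average: (2/5)·(29/4) + (1/10)·(3) + (3/10)·(7/4) + (1/5)·(3/2) = 161/40.

161/40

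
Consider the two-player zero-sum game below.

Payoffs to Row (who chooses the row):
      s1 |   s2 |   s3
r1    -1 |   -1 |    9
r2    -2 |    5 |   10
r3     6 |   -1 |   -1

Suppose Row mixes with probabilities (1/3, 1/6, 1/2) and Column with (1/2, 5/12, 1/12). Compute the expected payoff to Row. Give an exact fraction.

Against (1/2, 5/12, 1/12), each row's expected payoff is r1: -1/6; r2: 23/12; r3: 5/2.
Taking the (1/3, 1/6, 1/2)-weighted average: (1/3)·(-1/6) + (1/6)·(23/12) + (1/2)·(5/2) = 109/72.

109/72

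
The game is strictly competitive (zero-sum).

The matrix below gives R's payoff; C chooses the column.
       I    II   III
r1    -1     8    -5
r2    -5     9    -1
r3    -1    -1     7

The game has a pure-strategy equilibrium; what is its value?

Row minima: -5, -5, -1 → R's maximin is -1.
Column maxima: -1, 9, 7 → C's minimax is -1.
They coincide at (r3, I), so the value is -1.

-1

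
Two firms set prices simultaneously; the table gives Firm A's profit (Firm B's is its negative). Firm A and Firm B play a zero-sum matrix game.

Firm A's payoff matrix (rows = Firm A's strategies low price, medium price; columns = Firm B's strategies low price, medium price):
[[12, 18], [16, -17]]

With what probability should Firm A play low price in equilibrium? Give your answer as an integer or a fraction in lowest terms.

11/13

Row minima are 12 and -17, so Firm A's maximin is 12; column maxima are 16 and 18, so Firm B's minimax is 16. These differ, so the equilibrium is in mixed strategies.
Let Firm A play low price with probability p. Firm B is indifferent when 12p + 16(1−p) = 18p − 17(1−p), giving p = 11/13.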